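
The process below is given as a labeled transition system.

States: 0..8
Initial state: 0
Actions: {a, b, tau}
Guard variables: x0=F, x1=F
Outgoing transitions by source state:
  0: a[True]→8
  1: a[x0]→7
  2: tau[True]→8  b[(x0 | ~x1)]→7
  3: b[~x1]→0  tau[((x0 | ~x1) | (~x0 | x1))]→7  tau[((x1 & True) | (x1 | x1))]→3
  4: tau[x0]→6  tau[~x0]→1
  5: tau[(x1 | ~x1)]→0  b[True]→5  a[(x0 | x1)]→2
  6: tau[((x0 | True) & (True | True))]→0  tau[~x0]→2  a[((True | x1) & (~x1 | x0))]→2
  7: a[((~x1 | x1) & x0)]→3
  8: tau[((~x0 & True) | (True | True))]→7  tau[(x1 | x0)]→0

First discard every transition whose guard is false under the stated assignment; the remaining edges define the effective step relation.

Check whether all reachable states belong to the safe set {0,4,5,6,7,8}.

Safe = {0,4,5,6,7,8}
Reach set: {0,7,8}
  0: ok
  7: ok
  8: ok

Answer: INVARIANT HOLDS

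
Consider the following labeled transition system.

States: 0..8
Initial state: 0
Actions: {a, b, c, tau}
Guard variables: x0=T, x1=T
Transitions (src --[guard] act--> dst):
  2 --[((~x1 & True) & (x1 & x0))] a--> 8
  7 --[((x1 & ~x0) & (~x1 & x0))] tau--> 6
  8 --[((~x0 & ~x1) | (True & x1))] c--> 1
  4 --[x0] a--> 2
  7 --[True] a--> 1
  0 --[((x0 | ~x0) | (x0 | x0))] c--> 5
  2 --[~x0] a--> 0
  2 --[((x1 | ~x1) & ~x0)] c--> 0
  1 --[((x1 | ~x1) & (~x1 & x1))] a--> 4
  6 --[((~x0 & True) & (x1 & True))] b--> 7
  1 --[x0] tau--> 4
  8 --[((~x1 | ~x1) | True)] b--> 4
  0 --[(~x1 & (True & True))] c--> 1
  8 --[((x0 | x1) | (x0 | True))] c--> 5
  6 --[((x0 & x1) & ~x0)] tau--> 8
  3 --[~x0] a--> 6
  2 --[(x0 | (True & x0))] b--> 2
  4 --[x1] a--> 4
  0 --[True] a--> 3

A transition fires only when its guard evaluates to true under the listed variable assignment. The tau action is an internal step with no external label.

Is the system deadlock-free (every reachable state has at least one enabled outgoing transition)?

Reach set: {0,3,5}
  0: a→3  c→5  [deg 2]
  3: ∅  [STUCK]
  5: ∅  [STUCK]
Path to 3: a

Answer: DEADLOCK at state 3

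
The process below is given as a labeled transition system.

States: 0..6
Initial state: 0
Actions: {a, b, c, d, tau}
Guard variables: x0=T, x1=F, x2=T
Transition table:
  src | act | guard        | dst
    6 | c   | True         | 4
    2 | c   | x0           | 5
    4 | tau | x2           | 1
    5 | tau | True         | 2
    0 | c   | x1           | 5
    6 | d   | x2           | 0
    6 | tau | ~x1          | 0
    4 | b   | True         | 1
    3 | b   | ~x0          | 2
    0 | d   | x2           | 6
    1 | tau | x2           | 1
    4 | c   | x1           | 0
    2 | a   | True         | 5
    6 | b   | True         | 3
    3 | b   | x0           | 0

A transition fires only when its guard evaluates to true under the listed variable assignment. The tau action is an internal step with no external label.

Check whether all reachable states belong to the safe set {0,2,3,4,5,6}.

Inv-set: {0,2,3,4,5,6}
R = {0,1,3,4,6}
  0: safe
  1: ✗ unsafe
  3: safe
  4: safe
  6: safe
counterexample path to 1: d·c·tau

Answer: INVARIANT VIOLATED at state 1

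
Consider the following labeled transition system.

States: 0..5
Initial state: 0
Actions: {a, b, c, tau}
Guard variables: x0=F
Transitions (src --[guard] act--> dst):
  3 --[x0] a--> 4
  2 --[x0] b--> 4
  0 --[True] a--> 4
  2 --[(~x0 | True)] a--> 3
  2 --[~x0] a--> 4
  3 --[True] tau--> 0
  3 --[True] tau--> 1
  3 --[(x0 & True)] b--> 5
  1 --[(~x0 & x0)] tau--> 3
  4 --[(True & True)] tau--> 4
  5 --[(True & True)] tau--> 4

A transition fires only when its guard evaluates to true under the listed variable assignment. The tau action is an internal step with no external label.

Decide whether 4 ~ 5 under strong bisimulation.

Answer: BISIMILAR

Trace:
Refine partition for ~:
  round 0: {{0,1,2,3,4,5}}
  round 1: {{0,2},{1},{3,4,5}}
  round 2: {{0,2},{1},{3},{4,5}}
  round 3: {{0},{1},{2},{3},{4,5}}
Fixed point at round 4; 5 class(es).
class of 4: {4,5}; class of 5: {4,5}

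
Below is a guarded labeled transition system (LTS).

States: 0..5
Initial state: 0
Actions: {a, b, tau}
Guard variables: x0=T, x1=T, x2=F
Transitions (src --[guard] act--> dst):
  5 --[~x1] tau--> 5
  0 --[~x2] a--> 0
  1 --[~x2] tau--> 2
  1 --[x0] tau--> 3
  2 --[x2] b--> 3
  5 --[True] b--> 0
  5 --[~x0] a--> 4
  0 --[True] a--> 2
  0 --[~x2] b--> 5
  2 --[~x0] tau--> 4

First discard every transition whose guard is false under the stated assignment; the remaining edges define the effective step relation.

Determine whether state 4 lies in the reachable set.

Answer: UNREACHABLE

Working:
6 transition(s) survive guard evaluation.
L0 = {0}
L1 = {2,5}  now seen {0,2,5}
Reach set: {0,2,5}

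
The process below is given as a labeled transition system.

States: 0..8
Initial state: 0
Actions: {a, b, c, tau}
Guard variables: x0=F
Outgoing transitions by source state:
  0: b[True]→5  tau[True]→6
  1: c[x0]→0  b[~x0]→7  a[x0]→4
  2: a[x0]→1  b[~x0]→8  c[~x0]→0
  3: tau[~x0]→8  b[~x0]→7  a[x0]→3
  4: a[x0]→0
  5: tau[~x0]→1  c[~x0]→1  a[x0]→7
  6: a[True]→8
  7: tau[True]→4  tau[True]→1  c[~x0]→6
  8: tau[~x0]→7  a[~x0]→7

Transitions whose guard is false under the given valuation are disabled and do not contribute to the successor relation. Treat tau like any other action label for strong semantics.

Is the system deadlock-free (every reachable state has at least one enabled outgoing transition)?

Reachable = {0,1,4,5,6,7,8}
  0: b→5  tau→6  [deg 2]
  1: b→7  [deg 1]
  4: ∅  [STUCK]
  5: c→1  tau→1  [deg 2]
  6: a→8  [deg 1]
  7: c→6  tau→1  tau→4  [deg 3]
  8: a→7  tau→7  [deg 2]
witness 4: b·tau·b·tau

Answer: DEADLOCK at state 4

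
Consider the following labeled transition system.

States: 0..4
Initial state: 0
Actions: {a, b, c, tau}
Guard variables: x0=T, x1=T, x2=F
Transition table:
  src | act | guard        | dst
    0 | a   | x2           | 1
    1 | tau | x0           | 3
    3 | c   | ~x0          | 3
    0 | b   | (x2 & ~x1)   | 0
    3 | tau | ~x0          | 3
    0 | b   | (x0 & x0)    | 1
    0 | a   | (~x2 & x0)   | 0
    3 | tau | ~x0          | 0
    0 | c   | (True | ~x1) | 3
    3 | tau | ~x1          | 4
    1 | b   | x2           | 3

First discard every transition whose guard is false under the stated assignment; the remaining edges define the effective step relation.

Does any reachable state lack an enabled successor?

Answer: DEADLOCK at state 3

Analysis:
Reach set: {0,1,3}
  0: a→0  b→1  c→3  [deg 3]
  1: tau→3  [deg 1]
  3: ∅  [STUCK]
witness 3: c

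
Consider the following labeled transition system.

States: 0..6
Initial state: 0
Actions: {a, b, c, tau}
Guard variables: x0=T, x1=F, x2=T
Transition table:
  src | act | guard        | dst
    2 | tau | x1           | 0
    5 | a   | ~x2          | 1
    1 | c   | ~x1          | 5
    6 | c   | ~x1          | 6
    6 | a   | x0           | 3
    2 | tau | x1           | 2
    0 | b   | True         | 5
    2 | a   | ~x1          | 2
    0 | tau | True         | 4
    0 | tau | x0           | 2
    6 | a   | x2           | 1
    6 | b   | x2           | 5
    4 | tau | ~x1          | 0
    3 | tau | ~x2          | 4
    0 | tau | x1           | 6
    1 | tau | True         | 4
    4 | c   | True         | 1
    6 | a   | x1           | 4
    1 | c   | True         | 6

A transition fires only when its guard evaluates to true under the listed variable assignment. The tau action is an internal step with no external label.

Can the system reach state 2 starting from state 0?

13 transition(s) survive guard evaluation.
L0 = {0}
L1 = {2,4,5}  total {0,2,4,5}
L2 = {1}  total {0,1,2,4,5}
L3 = {6}  total {0,1,2,4,5,6}
L4 = {3}  total {0,1,2,3,4,5,6}
Reach set: {0,1,2,3,4,5,6}
trace reaching 2: tau

Answer: REACHABLE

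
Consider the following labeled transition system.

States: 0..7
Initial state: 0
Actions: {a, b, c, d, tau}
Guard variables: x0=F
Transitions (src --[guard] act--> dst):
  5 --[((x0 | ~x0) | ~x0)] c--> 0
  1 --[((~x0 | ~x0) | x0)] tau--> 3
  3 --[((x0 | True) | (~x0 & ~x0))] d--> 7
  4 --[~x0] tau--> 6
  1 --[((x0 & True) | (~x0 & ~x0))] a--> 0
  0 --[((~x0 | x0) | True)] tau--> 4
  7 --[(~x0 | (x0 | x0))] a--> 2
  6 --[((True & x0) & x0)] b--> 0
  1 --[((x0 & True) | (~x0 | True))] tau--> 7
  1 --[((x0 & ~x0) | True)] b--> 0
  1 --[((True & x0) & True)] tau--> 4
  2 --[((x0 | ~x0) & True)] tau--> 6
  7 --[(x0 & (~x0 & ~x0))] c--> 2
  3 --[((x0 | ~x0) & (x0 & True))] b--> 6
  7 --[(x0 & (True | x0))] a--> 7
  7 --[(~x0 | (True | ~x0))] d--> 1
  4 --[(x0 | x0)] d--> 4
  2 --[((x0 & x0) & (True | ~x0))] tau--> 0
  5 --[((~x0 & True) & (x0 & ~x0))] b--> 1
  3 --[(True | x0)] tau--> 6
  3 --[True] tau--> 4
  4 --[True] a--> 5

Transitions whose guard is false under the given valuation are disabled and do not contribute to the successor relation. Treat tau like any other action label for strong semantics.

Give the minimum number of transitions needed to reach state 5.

Answer: 2

Trace:
BFS to 5:
  depth 0: {0}
  depth 1: {4}
  depth 2: {5,6}
depth(5)=2, e.g. tau·a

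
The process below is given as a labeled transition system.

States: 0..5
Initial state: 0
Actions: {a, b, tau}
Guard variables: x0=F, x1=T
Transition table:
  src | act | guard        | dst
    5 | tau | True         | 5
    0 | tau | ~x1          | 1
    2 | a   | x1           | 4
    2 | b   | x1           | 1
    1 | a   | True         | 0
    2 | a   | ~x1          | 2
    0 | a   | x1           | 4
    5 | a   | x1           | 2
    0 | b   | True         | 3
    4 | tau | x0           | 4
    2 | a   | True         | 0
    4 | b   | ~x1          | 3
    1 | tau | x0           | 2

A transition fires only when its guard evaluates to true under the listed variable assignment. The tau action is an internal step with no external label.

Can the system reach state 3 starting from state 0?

After dropping false guards: 8 live edges.
depth 0: {0}
depth 1: {3,4}  cumulative {0,3,4}
Reachable = {0,3,4}
trace reaching 3: b

Answer: REACHABLE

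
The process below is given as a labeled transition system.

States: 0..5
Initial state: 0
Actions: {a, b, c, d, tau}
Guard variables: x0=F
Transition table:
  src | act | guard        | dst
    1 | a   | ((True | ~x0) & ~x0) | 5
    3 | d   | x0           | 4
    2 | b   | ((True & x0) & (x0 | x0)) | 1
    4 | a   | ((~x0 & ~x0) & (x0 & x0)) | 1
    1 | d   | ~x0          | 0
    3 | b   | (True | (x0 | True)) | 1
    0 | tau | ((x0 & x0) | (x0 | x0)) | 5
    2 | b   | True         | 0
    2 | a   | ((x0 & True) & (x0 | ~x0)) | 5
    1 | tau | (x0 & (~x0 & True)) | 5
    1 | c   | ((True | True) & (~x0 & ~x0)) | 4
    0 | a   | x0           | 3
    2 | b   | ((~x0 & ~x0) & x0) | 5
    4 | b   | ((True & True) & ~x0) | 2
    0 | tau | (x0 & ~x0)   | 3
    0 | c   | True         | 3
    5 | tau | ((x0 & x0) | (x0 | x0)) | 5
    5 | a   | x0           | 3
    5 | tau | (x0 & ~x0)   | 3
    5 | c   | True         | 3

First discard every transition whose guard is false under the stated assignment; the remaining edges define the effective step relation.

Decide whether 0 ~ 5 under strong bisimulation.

Bisimulation quotient by refinement:
  round 0: {{0,1,2,3,4,5}}
  round 1: {{0,5},{1},{2,3,4}}
  round 2: {{0,5},{1},{2},{3},{4}}
stable after 3 split(s): 5 block(s)
class of 0: {0,5}; class of 5: {0,5}

Answer: BISIMILAR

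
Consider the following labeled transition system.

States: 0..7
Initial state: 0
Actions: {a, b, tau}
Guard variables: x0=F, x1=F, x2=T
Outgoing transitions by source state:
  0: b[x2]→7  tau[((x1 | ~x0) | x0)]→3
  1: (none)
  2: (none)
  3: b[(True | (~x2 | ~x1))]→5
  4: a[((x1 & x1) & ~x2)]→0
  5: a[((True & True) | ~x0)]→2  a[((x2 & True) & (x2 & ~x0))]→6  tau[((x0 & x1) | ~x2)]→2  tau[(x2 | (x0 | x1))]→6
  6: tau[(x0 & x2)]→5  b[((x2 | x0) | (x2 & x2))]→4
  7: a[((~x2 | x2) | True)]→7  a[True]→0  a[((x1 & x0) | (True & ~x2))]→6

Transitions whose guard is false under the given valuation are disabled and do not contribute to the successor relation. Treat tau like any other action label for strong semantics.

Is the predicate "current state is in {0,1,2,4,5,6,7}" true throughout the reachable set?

Allowed set {0,1,2,4,5,6,7}
R = {0,2,3,4,5,6,7}
  0: ✓
  2: ✓
  3: ✗ unsafe
  4: ✓
  5: ✓
  6: ✓
  7: ✓
counterexample path to 3: tau

Answer: INVARIANT VIOLATED at state 3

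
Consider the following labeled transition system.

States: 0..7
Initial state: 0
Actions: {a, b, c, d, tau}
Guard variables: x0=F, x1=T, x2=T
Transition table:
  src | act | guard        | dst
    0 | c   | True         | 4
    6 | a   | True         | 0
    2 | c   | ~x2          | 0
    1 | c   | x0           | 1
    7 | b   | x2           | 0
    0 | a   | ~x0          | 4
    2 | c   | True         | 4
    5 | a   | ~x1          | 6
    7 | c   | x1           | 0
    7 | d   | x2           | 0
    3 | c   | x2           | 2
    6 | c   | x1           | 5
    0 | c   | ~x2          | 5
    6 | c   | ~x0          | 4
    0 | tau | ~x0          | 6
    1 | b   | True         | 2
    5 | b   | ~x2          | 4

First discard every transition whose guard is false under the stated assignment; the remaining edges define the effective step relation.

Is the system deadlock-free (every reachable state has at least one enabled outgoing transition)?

Answer: DEADLOCK at state 4

Trace:
Reach set: {0,4,5,6}
  0: a→4  c→4  tau→6  [3 out]
  4: ∅  [no exit]
  5: ∅  [no exit]
  6: a→0  c→4  c→5  [3 out]
Path to 4: c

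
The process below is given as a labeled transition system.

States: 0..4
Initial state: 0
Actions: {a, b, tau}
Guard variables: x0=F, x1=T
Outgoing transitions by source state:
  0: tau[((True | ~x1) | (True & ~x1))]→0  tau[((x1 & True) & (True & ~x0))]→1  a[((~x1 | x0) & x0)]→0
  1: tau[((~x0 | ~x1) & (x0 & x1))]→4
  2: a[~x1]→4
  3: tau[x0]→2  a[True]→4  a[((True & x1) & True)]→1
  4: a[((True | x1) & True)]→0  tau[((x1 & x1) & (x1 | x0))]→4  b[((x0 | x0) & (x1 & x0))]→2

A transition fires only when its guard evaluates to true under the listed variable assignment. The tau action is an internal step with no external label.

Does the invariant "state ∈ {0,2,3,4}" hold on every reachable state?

Answer: INVARIANT VIOLATED at state 1

Analysis:
Inv-set: {0,2,3,4}
Reach set: {0,1}
  0: ok
  1: VIOLATES
witness against invariant: tau → 1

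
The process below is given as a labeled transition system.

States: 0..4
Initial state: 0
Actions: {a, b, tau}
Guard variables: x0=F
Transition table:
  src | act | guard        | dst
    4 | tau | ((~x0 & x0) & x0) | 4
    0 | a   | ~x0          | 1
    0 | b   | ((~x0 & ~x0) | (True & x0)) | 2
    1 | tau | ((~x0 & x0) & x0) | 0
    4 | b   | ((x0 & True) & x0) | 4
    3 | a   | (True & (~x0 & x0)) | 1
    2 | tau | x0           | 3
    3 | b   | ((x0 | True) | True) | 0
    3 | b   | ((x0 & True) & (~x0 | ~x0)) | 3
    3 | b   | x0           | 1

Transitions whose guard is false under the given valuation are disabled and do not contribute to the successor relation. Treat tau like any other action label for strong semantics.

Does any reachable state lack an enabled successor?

Reach set: {0,1,2}
  0: a→1  b→2  [2 exit(s)]
  1: ∅  [STUCK]
  2: ∅  [STUCK]
witness 1: a

Answer: DEADLOCK at state 1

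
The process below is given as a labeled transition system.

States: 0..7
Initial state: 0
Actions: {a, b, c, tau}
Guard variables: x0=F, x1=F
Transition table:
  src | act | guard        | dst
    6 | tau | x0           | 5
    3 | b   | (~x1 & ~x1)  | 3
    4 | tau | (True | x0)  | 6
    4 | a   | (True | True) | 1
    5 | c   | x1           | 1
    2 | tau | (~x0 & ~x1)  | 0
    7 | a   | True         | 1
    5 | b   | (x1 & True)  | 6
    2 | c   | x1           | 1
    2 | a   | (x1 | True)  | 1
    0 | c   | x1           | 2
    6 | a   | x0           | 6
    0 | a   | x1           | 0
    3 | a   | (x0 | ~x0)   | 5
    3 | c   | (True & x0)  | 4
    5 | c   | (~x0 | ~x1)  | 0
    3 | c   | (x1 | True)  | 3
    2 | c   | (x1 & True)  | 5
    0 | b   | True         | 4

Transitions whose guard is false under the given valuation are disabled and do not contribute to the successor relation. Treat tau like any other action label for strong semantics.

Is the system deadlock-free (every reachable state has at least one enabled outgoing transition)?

R = {0,1,4,6}
  0: b→4  [1 out]
  1: ∅  [STUCK]
  4: a→1  tau→6  [2 out]
  6: ∅  [STUCK]
Path to 1: b·a

Answer: DEADLOCK at state 1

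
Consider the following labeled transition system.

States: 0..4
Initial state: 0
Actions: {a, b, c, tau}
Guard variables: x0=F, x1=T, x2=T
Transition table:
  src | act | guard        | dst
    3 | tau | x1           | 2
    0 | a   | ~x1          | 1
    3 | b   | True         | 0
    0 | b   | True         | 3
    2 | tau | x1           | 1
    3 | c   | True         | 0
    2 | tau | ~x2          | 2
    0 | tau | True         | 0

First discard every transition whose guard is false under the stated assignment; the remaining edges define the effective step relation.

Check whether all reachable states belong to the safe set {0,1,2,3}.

Answer: INVARIANT HOLDS

Working:
Inv-set: {0,1,2,3}
Reach set: {0,1,2,3}
  0: ✓
  1: ✓
  2: ✓
  3: ✓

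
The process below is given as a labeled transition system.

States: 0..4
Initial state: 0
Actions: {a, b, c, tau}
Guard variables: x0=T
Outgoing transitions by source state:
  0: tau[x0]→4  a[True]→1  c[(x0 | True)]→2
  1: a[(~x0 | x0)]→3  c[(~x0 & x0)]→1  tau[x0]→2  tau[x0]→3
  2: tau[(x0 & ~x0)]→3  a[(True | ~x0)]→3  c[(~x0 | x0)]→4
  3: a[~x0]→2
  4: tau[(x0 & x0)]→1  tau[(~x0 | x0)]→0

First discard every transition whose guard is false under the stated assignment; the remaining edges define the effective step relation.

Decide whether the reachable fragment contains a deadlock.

Reachable = {0,1,2,3,4}
  0: a→1  c→2  tau→4  [3 out]
  1: a→3  tau→2  tau→3  [3 out]
  2: a→3  c→4  [2 out]
  3: ∅  [STUCK]
  4: tau→0  tau→1  [2 out]
witness 3: a·a

Answer: DEADLOCK at state 3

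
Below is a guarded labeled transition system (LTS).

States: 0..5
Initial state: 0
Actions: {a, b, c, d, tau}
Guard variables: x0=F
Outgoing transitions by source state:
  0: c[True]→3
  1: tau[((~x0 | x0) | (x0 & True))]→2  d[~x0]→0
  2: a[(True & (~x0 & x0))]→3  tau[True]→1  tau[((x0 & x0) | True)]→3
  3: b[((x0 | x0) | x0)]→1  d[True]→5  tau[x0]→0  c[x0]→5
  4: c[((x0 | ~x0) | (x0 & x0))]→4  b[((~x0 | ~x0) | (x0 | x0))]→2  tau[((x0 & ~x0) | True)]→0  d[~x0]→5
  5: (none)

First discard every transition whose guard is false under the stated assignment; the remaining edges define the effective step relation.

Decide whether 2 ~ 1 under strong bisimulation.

Answer: NOT BISIMILAR

Working:
Bisimulation quotient by refinement:
  π0 = {{0,1,2,3,4,5}}
  π1 = {{0},{1},{2},{3},{4},{5}}
Fixed point at round 2; 6 class(es).
class of 2: {2}; class of 1: {1}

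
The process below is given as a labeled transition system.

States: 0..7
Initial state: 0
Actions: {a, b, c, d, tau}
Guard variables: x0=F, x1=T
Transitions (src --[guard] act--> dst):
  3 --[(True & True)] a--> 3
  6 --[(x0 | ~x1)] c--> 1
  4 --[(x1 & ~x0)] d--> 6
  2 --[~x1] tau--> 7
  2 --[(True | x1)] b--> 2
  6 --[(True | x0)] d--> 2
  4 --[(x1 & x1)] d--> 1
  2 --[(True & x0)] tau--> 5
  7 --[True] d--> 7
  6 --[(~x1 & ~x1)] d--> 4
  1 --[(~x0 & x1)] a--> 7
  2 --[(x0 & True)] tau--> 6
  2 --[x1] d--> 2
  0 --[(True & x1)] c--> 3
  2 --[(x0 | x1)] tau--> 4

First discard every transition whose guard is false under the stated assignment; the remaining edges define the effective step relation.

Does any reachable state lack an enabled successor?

Answer: DEADLOCK-FREE

Analysis:
Reach set: {0,3}
  0: c→3  [1 exit(s)]
  3: a→3  [1 exit(s)]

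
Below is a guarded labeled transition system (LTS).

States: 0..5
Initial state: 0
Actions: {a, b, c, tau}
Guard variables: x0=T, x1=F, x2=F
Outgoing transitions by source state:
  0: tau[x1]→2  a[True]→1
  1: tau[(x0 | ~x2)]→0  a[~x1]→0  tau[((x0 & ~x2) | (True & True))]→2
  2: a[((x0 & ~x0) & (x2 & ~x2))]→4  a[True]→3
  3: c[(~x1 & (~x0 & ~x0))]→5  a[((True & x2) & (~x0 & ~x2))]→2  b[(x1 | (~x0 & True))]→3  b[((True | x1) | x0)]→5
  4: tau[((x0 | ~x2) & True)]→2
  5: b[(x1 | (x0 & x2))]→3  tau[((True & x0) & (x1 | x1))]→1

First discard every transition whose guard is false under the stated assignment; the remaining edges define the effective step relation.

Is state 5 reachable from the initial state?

7 transition(s) survive guard evaluation.
Layer 0: {0}
Layer 1: {1}  cumulative {0,1}
Layer 2: {2}  cumulative {0,1,2}
Layer 3: {3}  cumulative {0,1,2,3}
Layer 4: {5}  cumulative {0,1,2,3,5}
Reach set: {0,1,2,3,5}
witness 5: a·tau·a·b

Answer: REACHABLE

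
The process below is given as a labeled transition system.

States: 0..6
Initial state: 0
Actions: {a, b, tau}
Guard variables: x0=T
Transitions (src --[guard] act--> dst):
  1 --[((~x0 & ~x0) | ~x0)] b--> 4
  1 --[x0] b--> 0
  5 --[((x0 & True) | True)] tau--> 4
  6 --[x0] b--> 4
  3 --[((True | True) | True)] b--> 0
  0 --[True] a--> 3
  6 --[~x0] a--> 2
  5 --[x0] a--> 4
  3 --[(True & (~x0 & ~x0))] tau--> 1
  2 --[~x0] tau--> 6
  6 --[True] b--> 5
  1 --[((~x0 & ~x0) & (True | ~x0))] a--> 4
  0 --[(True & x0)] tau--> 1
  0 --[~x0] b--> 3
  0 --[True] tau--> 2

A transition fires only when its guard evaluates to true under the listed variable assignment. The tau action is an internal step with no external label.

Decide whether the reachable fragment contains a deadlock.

R = {0,1,2,3}
  0: a→3  tau→1  tau→2  [3 exit(s)]
  1: b→0  [1 exit(s)]
  2: ∅  [STUCK]
  3: b→0  [1 exit(s)]
witness 2: tau

Answer: DEADLOCK at state 2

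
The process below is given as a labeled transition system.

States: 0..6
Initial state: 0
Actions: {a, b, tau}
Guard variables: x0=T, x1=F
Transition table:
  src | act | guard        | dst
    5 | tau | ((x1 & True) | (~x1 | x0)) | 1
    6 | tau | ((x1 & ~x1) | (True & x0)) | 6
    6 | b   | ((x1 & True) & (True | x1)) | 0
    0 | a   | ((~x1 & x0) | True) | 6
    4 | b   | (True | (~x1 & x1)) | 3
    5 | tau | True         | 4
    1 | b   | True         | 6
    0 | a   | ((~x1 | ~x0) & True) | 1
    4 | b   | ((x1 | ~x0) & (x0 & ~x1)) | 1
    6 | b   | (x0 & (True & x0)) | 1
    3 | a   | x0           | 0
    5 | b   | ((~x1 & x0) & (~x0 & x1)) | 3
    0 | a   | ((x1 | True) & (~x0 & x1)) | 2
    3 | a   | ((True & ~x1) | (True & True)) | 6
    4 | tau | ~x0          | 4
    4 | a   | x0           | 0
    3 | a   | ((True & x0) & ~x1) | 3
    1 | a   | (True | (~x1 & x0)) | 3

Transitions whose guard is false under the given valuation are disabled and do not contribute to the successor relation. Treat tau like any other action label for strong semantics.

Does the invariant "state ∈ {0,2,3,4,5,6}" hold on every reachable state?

Safe = {0,2,3,4,5,6}
Reachable = {0,1,3,6}
  0: ✓
  1: VIOLATES
  3: ✓
  6: ✓
counterexample path to 1: a

Answer: INVARIANT VIOLATED at state 1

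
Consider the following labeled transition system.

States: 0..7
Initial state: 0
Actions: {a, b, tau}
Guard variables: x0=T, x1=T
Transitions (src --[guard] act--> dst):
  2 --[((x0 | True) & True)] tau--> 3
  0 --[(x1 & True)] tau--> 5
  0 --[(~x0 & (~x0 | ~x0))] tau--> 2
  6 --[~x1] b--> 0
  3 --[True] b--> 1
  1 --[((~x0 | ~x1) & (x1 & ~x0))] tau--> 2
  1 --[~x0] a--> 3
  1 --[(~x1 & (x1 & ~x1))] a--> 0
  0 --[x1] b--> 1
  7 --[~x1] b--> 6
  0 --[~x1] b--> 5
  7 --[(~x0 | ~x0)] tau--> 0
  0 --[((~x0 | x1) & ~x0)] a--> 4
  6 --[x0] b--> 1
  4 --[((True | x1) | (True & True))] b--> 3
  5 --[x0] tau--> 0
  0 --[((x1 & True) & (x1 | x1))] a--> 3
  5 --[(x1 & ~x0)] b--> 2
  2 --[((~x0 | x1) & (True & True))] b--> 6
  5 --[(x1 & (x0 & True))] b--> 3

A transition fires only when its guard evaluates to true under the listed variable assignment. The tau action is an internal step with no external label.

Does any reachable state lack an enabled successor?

Answer: DEADLOCK at state 1

Analysis:
Reachable = {0,1,3,5}
  0: a→3  b→1  tau→5  [3 exit(s)]
  1: ∅  [no exit]
  3: b→1  [1 exit(s)]
  5: b→3  tau→0  [2 exit(s)]
trace reaching 1: b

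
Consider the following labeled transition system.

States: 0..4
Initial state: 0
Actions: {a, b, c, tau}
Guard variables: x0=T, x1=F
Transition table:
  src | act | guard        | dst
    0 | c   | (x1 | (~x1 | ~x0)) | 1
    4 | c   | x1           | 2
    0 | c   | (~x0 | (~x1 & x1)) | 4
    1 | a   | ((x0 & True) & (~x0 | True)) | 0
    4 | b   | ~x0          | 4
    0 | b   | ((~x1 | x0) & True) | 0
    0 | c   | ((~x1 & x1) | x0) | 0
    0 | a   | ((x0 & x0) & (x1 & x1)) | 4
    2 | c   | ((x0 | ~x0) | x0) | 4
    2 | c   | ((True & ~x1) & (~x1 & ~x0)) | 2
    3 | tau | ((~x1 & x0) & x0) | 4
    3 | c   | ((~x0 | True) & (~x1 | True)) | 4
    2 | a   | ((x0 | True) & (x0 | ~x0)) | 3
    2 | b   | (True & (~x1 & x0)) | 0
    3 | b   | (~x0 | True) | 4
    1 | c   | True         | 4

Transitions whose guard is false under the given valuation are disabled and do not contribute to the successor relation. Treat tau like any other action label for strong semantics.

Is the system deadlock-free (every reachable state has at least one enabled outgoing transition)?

Answer: DEADLOCK at state 4

Working:
R = {0,1,4}
  0: b→0  c→0  c→1  [3 exit(s)]
  1: a→0  c→4  [2 exit(s)]
  4: ∅  [no exit]
witness 4: c·c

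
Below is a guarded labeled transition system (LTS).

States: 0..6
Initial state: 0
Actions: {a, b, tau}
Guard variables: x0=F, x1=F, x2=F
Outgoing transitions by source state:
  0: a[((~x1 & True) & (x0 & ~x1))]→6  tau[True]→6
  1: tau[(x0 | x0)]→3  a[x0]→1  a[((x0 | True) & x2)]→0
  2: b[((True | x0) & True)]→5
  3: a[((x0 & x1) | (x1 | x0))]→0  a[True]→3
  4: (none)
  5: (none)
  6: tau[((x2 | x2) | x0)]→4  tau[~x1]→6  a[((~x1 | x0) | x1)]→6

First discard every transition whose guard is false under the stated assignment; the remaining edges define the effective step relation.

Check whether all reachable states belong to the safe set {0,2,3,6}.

Inv-set: {0,2,3,6}
Reachable = {0,6}
  0: safe
  6: safe

Answer: INVARIANT HOLDS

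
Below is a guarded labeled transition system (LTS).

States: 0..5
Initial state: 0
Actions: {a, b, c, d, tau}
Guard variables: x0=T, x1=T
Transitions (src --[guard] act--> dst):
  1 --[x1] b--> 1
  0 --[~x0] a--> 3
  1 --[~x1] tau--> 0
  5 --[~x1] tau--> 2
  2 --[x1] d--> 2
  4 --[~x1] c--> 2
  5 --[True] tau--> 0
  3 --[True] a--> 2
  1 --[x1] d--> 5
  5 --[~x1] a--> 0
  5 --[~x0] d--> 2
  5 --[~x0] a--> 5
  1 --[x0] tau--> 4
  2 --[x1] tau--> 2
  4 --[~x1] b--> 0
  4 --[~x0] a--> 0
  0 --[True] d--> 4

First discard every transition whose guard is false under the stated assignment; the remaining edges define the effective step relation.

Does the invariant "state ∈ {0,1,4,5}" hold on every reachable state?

Inv-set: {0,1,4,5}
Reach set: {0,4}
  0: safe
  4: safe

Answer: INVARIANT HOLDS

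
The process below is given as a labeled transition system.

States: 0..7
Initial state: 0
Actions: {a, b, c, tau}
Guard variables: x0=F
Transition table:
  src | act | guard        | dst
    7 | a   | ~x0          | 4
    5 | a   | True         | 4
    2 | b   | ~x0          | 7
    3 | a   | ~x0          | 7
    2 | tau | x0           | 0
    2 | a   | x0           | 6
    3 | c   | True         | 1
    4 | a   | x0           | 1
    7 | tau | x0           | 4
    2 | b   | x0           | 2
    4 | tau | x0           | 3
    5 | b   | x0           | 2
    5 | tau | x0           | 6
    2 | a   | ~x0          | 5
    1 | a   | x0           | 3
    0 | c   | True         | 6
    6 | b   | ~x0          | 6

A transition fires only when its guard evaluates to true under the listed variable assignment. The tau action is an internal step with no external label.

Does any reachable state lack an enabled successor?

Reachable = {0,6}
  0: c→6  [1 out]
  6: b→6  [1 out]

Answer: DEADLOCK-FREE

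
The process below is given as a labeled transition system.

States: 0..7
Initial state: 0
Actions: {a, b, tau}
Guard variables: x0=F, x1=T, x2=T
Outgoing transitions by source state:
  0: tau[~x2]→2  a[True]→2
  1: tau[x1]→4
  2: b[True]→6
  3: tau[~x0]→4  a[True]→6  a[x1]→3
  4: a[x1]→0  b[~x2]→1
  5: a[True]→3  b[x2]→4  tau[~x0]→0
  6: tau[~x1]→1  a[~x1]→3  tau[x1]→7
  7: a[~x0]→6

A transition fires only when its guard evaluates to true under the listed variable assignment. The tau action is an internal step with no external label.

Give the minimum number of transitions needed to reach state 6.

Breadth-first toward 6:
  Layer 0: {0}
  Layer 1: {2}
  Layer 2: {6}
6 enters at depth 2; path a·b

Answer: 2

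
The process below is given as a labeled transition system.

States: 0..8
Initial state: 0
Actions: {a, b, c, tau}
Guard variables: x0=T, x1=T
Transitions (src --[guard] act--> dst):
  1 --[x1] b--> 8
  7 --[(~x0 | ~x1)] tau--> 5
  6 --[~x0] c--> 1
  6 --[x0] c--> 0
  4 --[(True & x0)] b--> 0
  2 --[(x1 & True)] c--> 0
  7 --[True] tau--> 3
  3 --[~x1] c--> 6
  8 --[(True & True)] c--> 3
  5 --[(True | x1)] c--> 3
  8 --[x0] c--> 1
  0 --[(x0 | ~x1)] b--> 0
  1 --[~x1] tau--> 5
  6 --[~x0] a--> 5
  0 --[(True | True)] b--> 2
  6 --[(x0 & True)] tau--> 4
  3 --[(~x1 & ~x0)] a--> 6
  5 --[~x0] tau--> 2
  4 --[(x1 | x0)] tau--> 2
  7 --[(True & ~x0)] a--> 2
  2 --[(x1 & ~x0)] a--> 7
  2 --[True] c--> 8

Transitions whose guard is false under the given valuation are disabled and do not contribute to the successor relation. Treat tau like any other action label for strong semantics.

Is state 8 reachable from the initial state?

Guard filter leaves 13 enabled edge(s).
Layer 0: {0}
Layer 1: {2}  total {0,2}
Layer 2: {8}  total {0,2,8}
Layer 3: {1,3}  total {0,1,2,3,8}
R = {0,1,2,3,8}
trace reaching 8: b·c

Answer: REACHABLE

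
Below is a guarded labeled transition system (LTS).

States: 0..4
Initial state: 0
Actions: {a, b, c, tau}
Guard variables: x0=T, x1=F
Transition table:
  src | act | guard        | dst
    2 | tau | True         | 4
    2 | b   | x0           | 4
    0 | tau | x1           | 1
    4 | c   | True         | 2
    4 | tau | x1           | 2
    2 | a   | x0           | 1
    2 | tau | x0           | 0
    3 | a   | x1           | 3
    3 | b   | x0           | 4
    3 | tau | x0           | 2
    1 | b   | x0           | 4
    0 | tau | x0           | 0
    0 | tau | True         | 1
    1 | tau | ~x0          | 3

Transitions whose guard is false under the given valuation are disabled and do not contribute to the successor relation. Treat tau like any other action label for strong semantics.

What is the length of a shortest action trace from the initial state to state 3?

Breadth-first toward 3:
  depth 0: {0}
  depth 1: {1}
  depth 2: {4}
  depth 3: {2}
3 never appears.

Answer: UNREACHABLE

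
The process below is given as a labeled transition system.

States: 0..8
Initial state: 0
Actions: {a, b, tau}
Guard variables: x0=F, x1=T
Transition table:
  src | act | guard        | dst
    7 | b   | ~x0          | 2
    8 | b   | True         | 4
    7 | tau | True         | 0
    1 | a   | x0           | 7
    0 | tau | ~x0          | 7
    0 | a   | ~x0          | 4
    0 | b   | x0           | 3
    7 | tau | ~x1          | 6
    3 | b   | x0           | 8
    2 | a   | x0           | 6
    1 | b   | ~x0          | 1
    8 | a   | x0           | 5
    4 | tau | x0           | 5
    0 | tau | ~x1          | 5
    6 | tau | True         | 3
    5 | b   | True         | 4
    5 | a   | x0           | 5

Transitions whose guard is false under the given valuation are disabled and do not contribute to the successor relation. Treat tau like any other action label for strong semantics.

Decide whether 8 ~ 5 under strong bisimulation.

Refine partition for ~:
  round 0: {{0,1,2,3,4,5,6,7,8}}
  round 1: {{0},{1,5,8},{2,3,4},{6},{7}}
  round 2: {{0},{1},{2,3,4},{5,8},{6},{7}}
Fixed point at round 3; 6 class(es).
8∈{5,8}, 5∈{5,8}

Answer: BISIMILAR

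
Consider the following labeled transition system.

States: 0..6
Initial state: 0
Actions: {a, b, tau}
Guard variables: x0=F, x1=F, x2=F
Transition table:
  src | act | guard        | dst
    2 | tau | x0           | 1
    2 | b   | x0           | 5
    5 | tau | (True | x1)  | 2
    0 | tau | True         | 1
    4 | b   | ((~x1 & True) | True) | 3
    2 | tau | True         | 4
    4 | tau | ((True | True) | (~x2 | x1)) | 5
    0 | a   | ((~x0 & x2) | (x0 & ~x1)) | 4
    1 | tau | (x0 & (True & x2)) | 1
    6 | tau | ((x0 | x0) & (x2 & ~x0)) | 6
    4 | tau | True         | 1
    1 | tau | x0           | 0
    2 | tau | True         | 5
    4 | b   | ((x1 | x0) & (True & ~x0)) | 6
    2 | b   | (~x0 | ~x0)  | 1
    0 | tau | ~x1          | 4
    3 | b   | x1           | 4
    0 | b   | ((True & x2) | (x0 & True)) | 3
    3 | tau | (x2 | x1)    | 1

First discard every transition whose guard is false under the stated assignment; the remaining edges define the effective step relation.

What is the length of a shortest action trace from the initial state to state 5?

Answer: 2

Analysis:
Breadth-first toward 5:
  L0 = {0}
  L1 = {1,4}
  L2 = {3,5}
depth(5)=2, e.g. tau·tau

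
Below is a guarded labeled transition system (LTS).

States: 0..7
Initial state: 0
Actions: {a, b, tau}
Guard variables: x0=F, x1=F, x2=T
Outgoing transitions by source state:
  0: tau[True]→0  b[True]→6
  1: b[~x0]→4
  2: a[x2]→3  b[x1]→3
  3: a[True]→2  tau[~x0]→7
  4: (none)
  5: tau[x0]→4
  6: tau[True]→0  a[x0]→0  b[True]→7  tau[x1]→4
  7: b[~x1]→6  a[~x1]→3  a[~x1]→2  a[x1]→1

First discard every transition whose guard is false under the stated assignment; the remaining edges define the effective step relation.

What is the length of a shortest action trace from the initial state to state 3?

Answer: 3

Analysis:
Layered search for 3:
  Layer 0: {0}
  Layer 1: {6}
  Layer 2: {7}
  Layer 3: {2,3}
3 enters at depth 3; path b·b·a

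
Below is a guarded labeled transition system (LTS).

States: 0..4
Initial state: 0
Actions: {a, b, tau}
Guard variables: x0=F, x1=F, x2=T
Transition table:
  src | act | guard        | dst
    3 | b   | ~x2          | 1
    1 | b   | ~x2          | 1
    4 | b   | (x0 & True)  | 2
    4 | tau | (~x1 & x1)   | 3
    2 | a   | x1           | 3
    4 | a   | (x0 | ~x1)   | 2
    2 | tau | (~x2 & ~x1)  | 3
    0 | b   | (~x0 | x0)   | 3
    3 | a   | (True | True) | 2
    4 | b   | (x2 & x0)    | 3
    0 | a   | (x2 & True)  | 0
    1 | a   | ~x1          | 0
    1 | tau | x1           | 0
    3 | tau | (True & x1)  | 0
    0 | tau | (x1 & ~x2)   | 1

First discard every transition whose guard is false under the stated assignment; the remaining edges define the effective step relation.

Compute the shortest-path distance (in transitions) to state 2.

BFS to 2:
  depth 0: {0}
  depth 1: {3}
  depth 2: {2}
depth(2)=2, e.g. b·a

Answer: 2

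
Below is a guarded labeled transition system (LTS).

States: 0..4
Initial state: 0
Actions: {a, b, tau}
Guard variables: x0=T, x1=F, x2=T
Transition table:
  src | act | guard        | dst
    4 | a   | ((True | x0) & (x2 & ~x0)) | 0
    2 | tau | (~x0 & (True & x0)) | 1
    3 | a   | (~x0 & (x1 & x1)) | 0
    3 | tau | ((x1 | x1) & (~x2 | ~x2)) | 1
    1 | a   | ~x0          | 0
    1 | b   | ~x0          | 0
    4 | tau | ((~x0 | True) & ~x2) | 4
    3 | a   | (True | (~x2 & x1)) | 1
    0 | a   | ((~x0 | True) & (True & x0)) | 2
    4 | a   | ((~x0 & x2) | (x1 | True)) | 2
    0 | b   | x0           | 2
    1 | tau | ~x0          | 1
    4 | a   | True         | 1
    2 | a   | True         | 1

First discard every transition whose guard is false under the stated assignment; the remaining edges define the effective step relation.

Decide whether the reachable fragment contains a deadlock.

Answer: DEADLOCK at state 1

Working:
Reach set: {0,1,2}
  0: a→2  b→2  [2 exit(s)]
  1: ∅  [no exit]
  2: a→1  [1 exit(s)]
Path to 1: a·a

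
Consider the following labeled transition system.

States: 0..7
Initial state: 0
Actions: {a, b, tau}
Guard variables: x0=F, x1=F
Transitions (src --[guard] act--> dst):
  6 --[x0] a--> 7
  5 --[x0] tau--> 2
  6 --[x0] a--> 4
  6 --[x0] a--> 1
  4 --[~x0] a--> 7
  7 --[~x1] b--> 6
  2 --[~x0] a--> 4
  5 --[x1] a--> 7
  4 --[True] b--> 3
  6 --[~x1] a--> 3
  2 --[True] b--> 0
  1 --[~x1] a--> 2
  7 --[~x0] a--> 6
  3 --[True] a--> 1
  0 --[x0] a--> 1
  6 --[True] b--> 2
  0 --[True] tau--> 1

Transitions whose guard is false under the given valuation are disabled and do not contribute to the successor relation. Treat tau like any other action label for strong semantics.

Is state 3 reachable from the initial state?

Answer: REACHABLE

Working:
Guard filter leaves 11 enabled edge(s).
Layer 0: {0}
Layer 1: {1}  total {0,1}
Layer 2: {2}  total {0,1,2}
Layer 3: {4}  total {0,1,2,4}
Layer 4: {3,7}  total {0,1,2,3,4,7}
Layer 5: {6}  total {0,1,2,3,4,6,7}
Reachable = {0,1,2,3,4,6,7}
trace reaching 3: tau·a·a·b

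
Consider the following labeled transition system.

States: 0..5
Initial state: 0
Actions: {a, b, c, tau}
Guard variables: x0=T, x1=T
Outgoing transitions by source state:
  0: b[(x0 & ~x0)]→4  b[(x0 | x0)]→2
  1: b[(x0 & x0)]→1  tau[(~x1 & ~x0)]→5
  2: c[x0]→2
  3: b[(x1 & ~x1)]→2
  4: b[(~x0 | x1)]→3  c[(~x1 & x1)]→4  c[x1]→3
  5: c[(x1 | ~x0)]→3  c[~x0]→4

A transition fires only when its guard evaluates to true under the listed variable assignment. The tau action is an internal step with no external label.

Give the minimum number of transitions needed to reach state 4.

Layered search for 4:
  Layer 0: {0}
  Layer 1: {2}
4 never appears.

Answer: UNREACHABLE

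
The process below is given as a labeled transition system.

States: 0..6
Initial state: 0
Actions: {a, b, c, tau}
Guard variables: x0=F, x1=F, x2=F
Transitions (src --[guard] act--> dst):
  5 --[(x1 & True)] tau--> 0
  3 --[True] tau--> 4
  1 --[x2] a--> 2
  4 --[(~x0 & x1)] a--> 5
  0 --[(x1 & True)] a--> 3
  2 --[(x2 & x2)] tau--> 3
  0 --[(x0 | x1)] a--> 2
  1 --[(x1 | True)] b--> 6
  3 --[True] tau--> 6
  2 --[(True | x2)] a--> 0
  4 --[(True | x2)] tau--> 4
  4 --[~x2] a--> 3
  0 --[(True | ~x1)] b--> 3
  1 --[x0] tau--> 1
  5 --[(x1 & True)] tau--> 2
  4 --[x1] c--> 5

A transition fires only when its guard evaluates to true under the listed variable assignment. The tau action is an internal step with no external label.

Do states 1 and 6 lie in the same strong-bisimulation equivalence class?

Answer: NOT BISIMILAR

Analysis:
Refine partition for ~:
  round 0: {{0,1,2,3,4,5,6}}
  round 1: {{0,1},{2},{3},{4},{5,6}}
  round 2: {{0},{1},{2},{3},{4},{5,6}}
6 equivalence class(es) (converged in 3)
[1]={1}  [6]={5,6}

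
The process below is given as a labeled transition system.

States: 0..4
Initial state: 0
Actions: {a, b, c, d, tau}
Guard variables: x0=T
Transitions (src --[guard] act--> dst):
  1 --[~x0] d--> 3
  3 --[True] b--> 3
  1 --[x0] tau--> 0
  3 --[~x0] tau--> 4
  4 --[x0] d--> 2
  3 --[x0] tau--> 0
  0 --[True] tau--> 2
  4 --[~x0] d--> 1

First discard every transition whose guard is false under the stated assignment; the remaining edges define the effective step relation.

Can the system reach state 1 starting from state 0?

Answer: UNREACHABLE

Working:
Guard filter leaves 5 enabled edge(s).
depth 0: {0}
depth 1: {2}  total {0,2}
Reachable = {0,2}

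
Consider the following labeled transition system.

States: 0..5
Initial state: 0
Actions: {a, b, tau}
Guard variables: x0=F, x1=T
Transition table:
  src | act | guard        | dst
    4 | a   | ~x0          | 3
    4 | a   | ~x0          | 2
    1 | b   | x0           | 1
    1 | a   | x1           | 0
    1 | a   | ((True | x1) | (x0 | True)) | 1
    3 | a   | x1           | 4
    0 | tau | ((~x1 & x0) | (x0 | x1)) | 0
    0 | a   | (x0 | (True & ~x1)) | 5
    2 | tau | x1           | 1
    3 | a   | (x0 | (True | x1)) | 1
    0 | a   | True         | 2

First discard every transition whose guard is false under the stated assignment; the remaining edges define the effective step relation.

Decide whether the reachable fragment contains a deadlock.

Answer: DEADLOCK-FREE

Trace:
Reachable = {0,1,2}
  0: a→2  tau→0  [2 exit(s)]
  1: a→0  a→1  [2 exit(s)]
  2: tau→1  [1 exit(s)]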